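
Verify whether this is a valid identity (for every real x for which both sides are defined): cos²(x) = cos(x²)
Claim: cos²(x) = cos(x²).
Test a specific point where both sides are defined: x = π/4.
LHS = cos²(x) ≈ 0.5000
RHS = cos(x²) ≈ 0.8157
Since 0.5000 ≠ 0.8157, the equation fails at this point, so it cannot hold for every real x for which both sides are defined.
cos²(x) means (cos x)², squaring the output; cos(x²) squares the input. These are different functions.

Conclusion: No, this is NOT an identity.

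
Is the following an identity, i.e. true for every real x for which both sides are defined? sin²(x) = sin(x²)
No, this is NOT an identity.

Claim: sin²(x) = sin(x²).
Test a specific point where both sides are defined: x = π/3.
LHS = sin²(x) ≈ 0.7500
RHS = sin(x²) ≈ 0.8897
Since 0.7500 ≠ 0.8897, the equation fails at this point, so it cannot hold for every real x for which both sides are defined.
sin²(x) means (sin x)², squaring the output; sin(x²) squares the input. These are different functions.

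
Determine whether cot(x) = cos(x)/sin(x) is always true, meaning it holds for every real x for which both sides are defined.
Yes, this is an identity.

Claim: cot(x) = cos(x)/sin(x).
Reasoning: cot(x) is defined as 1/tan(x) = 1/(sin(x)/cos(x)) = cos(x)/sin(x), wherever sin(x) ≠ 0.
So the two sides agree for every real x for which both sides are defined.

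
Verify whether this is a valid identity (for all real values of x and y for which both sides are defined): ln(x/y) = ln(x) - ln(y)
Claim: ln(x/y) = ln(x) - ln(y).
Reasoning: Both sides are simultaneously defined only when x, y > 0. Write x = e^p, y = e^q. Then x/y = e^(p-q), so ln(x/y) = p - q = ln(x) - ln(y).
So the two sides agree for all real values of x and y for which both sides are defined.

Conclusion: Yes, this is an identity.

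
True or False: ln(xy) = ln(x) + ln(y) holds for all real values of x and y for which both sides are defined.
Claim: ln(xy) = ln(x) + ln(y).
Reasoning: Both sides are simultaneously defined only when x, y > 0. Write x = e^p, y = e^q (p = ln x, q = ln y). Then xy = e^p · e^q = e^(p+q), so ln(xy) = p + q = ln(x) + ln(y).
So the two sides agree for all real values of x and y for which both sides are defined.

Conclusion: True.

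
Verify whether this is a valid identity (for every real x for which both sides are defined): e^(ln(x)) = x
Yes, this is an identity.

Claim: e^(ln(x)) = x.
Reasoning: For x > 0, ln(x) is by definition the exponent p such that e^p = x. Raising e to that exponent therefore returns x: e^(ln x) = x.
So the two sides agree for every real x for which both sides are defined.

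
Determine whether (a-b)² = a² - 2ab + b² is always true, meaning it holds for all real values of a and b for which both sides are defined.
Claim: (a-b)² = a² - 2ab + b².
Reasoning: Expand: (a-b)² = (a-b)(a-b) = a·a - a·b - b·a + b·b = a² - 2ab + b².
So the two sides agree for all real values of a and b for which both sides are defined.

Conclusion: Yes, this is an identity.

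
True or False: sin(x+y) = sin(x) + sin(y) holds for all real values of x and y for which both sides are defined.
False.

Claim: sin(x+y) = sin(x) + sin(y).
Test a specific point where both sides are defined: x = π/2, y = -π/3.
LHS = sin(x+y) ≈ 0.5000
RHS = sin(x) + sin(y) ≈ 0.1340
Since 0.5000 ≠ 0.1340, the equation fails at this point, so it cannot hold for all real values of x and y for which both sides are defined.
The correct expansion is sin(x+y) = sin(x)cos(y) + cos(x)sin(y); sine is not additive.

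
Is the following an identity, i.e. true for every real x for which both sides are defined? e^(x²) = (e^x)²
Claim: e^(x²) = (e^x)².
Test a specific point where both sides are defined: x = 1.
LHS = e^(x²) ≈ 2.7183
RHS = (e^x)² ≈ 7.3891
Since 2.7183 ≠ 7.3891, the equation fails at this point, so it cannot hold for every real x for which both sides are defined.
(e^x)² = e^(2x), and 2x ≠ x² in general.

Conclusion: No, this is NOT an identity.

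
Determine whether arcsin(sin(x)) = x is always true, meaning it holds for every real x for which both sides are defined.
No, this is NOT an identity.

Claim: arcsin(sin(x)) = x.
Test a specific point where both sides are defined: x = 2π/3.
LHS = arcsin(sin(x)) ≈ 1.0472
RHS = x ≈ 2.0944
Since 1.0472 ≠ 2.0944, the equation fails at this point, so it cannot hold for every real x for which both sides are defined.
arcsin only returns values in [-π/2, π/2], so arcsin(sin(x)) = x holds only for x in that interval, not for all real x.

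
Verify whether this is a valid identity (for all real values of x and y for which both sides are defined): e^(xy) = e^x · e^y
Claim: e^(xy) = e^x · e^y.
Test a specific point where both sides are defined: x = 3/2, y = 2.
LHS = e^(xy) ≈ 20.0855
RHS = e^x · e^y ≈ 33.1155
Since 20.0855 ≠ 33.1155, the equation fails at this point, so it cannot hold for all real values of x and y for which both sides are defined.
e^x · e^y = e^(x+y), not e^(xy).

Conclusion: No, this is NOT an identity.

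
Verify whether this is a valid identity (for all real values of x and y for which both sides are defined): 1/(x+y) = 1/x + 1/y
Claim: 1/(x+y) = 1/x + 1/y.
Test a specific point where both sides are defined: x = 2, y = 3/2.
LHS = 1/(x+y) ≈ 0.2857
RHS = 1/x + 1/y ≈ 1.1667
Since 0.2857 ≠ 1.1667, the equation fails at this point, so it cannot hold for all real values of x and y for which both sides are defined.
1/x + 1/y = (x+y)/(xy), which is not 1/(x+y).

Conclusion: No, this is NOT an identity.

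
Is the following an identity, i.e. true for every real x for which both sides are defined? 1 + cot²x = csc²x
Claim: 1 + cot²x = csc²x.
Reasoning: Start from sin²x + cos²x = 1 and divide every term by sin²x (allowed wherever cot x and csc x are defined): 1 + cot²x = 1/sin²x = csc²x.
So the two sides agree for every real x for which both sides are defined.

Conclusion: Yes, this is an identity.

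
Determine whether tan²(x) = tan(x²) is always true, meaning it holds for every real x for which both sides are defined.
Claim: tan²(x) = tan(x²).
Test a specific point where both sides are defined: x = π.
LHS = tan²(x) ≈ 0.0000
RHS = tan(x²) ≈ 0.4767
Since 0.0000 ≠ 0.4767, the equation fails at this point, so it cannot hold for every real x for which both sides are defined.
tan²(x) means (tan x)², squaring the output; tan(x²) squares the input. These are different functions.

Conclusion: No, this is NOT an identity.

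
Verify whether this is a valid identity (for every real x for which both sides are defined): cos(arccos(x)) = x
Claim: cos(arccos(x)) = x.
Reasoning: For -1 ≤ x ≤ 1 (where arccos is defined), arccos(x) is by definition an angle whose cosine equals x. Taking the cosine of that angle returns x. (Note the other order, arccos(cos x) = x, is NOT an identity.)
So the two sides agree for every real x for which both sides are defined.

Conclusion: Yes, this is an identity.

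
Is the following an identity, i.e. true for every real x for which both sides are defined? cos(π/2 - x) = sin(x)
Yes, this is an identity.

Claim: cos(π/2 - x) = sin(x).
Reasoning: Use cos(u - v) = cos(u)cos(v) + sin(u)sin(v) with u = π/2, v = x: cos(π/2)cos(x) + sin(π/2)sin(x) = 0·cos(x) + 1·sin(x) = sin(x).
So the two sides agree for every real x for which both sides are defined.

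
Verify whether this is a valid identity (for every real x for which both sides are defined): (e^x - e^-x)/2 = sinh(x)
Yes, this is an identity.

Claim: (e^x - e^-x)/2 = sinh(x).
Reasoning: This is exactly the definition of the hyperbolic sine: sinh(x) := (e^x - e^-x)/2.
So the two sides agree for every real x for which both sides are defined.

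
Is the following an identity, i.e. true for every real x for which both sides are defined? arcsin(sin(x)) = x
No, this is NOT an identity.

Claim: arcsin(sin(x)) = x.
Test a specific point where both sides are defined: x = 3π/4.
LHS = arcsin(sin(x)) ≈ 0.7854
RHS = x ≈ 2.3562
Since 0.7854 ≠ 2.3562, the equation fails at this point, so it cannot hold for every real x for which both sides are defined.
arcsin only returns values in [-π/2, π/2], so arcsin(sin(x)) = x holds only for x in that interval, not for all real x.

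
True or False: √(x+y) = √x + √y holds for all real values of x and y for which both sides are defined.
Claim: √(x+y) = √x + √y.
Test a specific point where both sides are defined: x = 3, y = 3.
LHS = √(x+y) ≈ 2.4495
RHS = √x + √y ≈ 3.4641
Since 2.4495 ≠ 3.4641, the equation fails at this point, so it cannot hold for all real values of x and y for which both sides are defined.
Squaring the right side gives x + 2√(xy) + y, not x + y.

Conclusion: False.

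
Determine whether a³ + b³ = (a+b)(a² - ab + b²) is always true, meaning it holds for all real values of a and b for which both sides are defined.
Claim: a³ + b³ = (a+b)(a² - ab + b²).
Reasoning: Expand the right side: (a+b)(a² - ab + b²) = a³ - a²b + ab² + a²b - ab² + b³ = a³ + b³ (the middle terms cancel in pairs).
So the two sides agree for all real values of a and b for which both sides are defined.

Conclusion: Yes, this is an identity.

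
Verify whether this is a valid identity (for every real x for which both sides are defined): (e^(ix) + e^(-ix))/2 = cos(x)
Yes, this is an identity.

Claim: (e^(ix) + e^(-ix))/2 = cos(x).
Reasoning: By Euler's formula e^(ix) = cos(x) + i·sin(x) and e^(-ix) = cos(x) - i·sin(x). Adding cancels the sine terms: e^(ix) + e^(-ix) = 2cos(x); divide by 2.
So the two sides agree for every real x for which both sides are defined.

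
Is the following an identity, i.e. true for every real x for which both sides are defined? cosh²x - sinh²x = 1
Yes, this is an identity.

Claim: cosh²x - sinh²x = 1.
Reasoning: With cosh(x) = (e^x + e^-x)/2 and sinh(x) = (e^x - e^-x)/2: cosh²x = (e^(2x) + 2 + e^(-2x))/4 and sinh²x = (e^(2x) - 2 + e^(-2x))/4. Subtracting leaves 4/4 = 1.
So the two sides agree for every real x for which both sides are defined.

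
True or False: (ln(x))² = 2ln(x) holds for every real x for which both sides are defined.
False.

Claim: (ln(x))² = 2ln(x).
Test a specific point where both sides are defined: x = 3/2.
LHS = (ln(x))² ≈ 0.1644
RHS = 2ln(x) ≈ 0.8109
Since 0.1644 ≠ 0.8109, the equation fails at this point, so it cannot hold for every real x for which both sides are defined.
2ln(x) equals ln(x²), which is not the same as (ln x)².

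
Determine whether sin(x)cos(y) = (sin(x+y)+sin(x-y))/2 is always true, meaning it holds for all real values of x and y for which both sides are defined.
Yes, this is an identity.

Claim: sin(x)cos(y) = (sin(x+y)+sin(x-y))/2.
Reasoning: sin(x+y) = sin(x)cos(y) + cos(x)sin(y) and sin(x-y) = sin(x)cos(y) - cos(x)sin(y). Adding, sin(x+y) + sin(x-y) = 2sin(x)cos(y); divide by 2.
So the two sides agree for all real values of x and y for which both sides are defined.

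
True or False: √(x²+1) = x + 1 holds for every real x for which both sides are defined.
False.

Claim: √(x²+1) = x + 1.
Test a specific point where both sides are defined: x = 1/2.
LHS = √(x²+1) ≈ 1.1180
RHS = x + 1 ≈ 1.5000
Since 1.1180 ≠ 1.5000, the equation fails at this point, so it cannot hold for every real x for which both sides are defined.
(x+1)² = x² + 2x + 1 ≠ x² + 1 unless x = 0.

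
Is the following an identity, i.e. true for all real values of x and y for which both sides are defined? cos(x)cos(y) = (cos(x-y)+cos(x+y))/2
Claim: cos(x)cos(y) = (cos(x-y)+cos(x+y))/2.
Reasoning: cos(x-y) = cos(x)cos(y) + sin(x)sin(y) and cos(x+y) = cos(x)cos(y) - sin(x)sin(y). Adding, cos(x-y) + cos(x+y) = 2cos(x)cos(y); divide by 2.
So the two sides agree for all real values of x and y for which both sides are defined.

Conclusion: Yes, this is an identity.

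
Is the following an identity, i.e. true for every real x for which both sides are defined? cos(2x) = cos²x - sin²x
Claim: cos(2x) = cos²x - sin²x.
Reasoning: Put y = x in the addition formula cos(x+y) = cos(x)cos(y) - sin(x)sin(y): cos(2x) = cos²x - sin²x.
So the two sides agree for every real x for which both sides are defined.

Conclusion: Yes, this is an identity.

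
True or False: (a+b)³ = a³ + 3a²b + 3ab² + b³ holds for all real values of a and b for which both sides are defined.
Claim: (a+b)³ = a³ + 3a²b + 3ab² + b³.
Reasoning: (a+b)³ = (a+b)(a+b)² = (a+b)(a² + 2ab + b²) = a³ + 2a²b + ab² + a²b + 2ab² + b³ = a³ + 3a²b + 3ab² + b³.
So the two sides agree for all real values of a and b for which both sides are defined.

Conclusion: True.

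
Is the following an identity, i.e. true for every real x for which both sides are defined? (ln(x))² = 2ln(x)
No, this is NOT an identity.

Claim: (ln(x))² = 2ln(x).
Test a specific point where both sides are defined: x = 1/2.
LHS = (ln(x))² ≈ 0.4805
RHS = 2ln(x) ≈ -1.3863
Since 0.4805 ≠ -1.3863, the equation fails at this point, so it cannot hold for every real x for which both sides are defined.
2ln(x) equals ln(x²), which is not the same as (ln x)².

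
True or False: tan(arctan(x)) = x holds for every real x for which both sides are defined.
True.

Claim: tan(arctan(x)) = x.
Reasoning: For every real x, arctan(x) is by definition the angle in (-π/2, π/2) whose tangent equals x. Taking the tangent of that angle returns x.
So the two sides agree for every real x for which both sides are defined.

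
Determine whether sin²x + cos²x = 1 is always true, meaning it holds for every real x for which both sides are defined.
Yes, this is an identity.

Claim: sin²x + cos²x = 1.
Reasoning: The point (cos x, sin x) lies on the unit circle X² + Y² = 1, so cos²x + sin²x = 1 for every real x.
So the two sides agree for every real x for which both sides are defined.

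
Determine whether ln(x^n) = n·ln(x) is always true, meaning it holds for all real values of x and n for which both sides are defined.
Yes, this is an identity.

Claim: ln(x^n) = n·ln(x).
Reasoning: The right side requires x > 0. For x > 0, x^n = (e^(ln x))^n = e^(n·ln x), so taking ln of both sides gives ln(x^n) = n·ln(x).
So the two sides agree for all real values of x and n for which both sides are defined.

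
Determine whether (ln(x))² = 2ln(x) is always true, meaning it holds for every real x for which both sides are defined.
No, this is NOT an identity.

Claim: (ln(x))² = 2ln(x).
Test a specific point where both sides are defined: x = 5.
LHS = (ln(x))² ≈ 2.5903
RHS = 2ln(x) ≈ 3.2189
Since 2.5903 ≠ 3.2189, the equation fails at this point, so it cannot hold for every real x for which both sides are defined.
2ln(x) equals ln(x²), which is not the same as (ln x)².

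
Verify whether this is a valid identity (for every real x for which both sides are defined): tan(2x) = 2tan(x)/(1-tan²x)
Yes, this is an identity.

Claim: tan(2x) = 2tan(x)/(1-tan²x).
Reasoning: tan(2x) = sin(2x)/cos(2x) = 2sin(x)cos(x) / (cos²x - sin²x). Divide numerator and denominator by cos²x: 2tan(x) / (1 - tan²x).
So the two sides agree for every real x for which both sides are defined.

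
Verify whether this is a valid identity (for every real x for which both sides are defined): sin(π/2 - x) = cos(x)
Claim: sin(π/2 - x) = cos(x).
Reasoning: Use sin(u - v) = sin(u)cos(v) - cos(u)sin(v) with u = π/2, v = x: sin(π/2)cos(x) - cos(π/2)sin(x) = 1·cos(x) - 0·sin(x) = cos(x).
So the two sides agree for every real x for which both sides are defined.

Conclusion: Yes, this is an identity.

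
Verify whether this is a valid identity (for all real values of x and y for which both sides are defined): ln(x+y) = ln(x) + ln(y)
No, this is NOT an identity.

Claim: ln(x+y) = ln(x) + ln(y).
Test a specific point where both sides are defined: x = 1/2, y = 3.
LHS = ln(x+y) ≈ 1.2528
RHS = ln(x) + ln(y) ≈ 0.4055
Since 1.2528 ≠ 0.4055, the equation fails at this point, so it cannot hold for all real values of x and y for which both sides are defined.
ln(x) + ln(y) = ln(xy), not ln(x+y).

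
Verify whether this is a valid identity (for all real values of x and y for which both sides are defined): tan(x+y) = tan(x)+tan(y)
No, this is NOT an identity.

Claim: tan(x+y) = tan(x)+tan(y).
Test a specific point where both sides are defined: x = π/4, y = 2π/3.
LHS = tan(x+y) ≈ -0.2679
RHS = tan(x)+tan(y) ≈ -0.7321
Since -0.2679 ≠ -0.7321, the equation fails at this point, so it cannot hold for all real values of x and y for which both sides are defined.
The correct formula is tan(x+y) = (tan(x) + tan(y))/(1 - tan(x)tan(y)).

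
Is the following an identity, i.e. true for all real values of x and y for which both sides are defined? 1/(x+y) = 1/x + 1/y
Claim: 1/(x+y) = 1/x + 1/y.
Test a specific point where both sides are defined: x = 4, y = -2.
LHS = 1/(x+y) ≈ 0.5000
RHS = 1/x + 1/y ≈ -0.2500
Since 0.5000 ≠ -0.2500, the equation fails at this point, so it cannot hold for all real values of x and y for which both sides are defined.
1/x + 1/y = (x+y)/(xy), which is not 1/(x+y).

Conclusion: No, this is NOT an identity.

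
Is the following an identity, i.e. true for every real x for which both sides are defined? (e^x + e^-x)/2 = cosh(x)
Yes, this is an identity.

Claim: (e^x + e^-x)/2 = cosh(x).
Reasoning: This is exactly the definition of the hyperbolic cosine: cosh(x) := (e^x + e^-x)/2.
So the two sides agree for every real x for which both sides are defined.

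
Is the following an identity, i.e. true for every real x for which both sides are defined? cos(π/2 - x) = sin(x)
Claim: cos(π/2 - x) = sin(x).
Reasoning: Use cos(u - v) = cos(u)cos(v) + sin(u)sin(v) with u = π/2, v = x: cos(π/2)cos(x) + sin(π/2)sin(x) = 0·cos(x) + 1·sin(x) = sin(x).
So the two sides agree for every real x for which both sides are defined.

Conclusion: Yes, this is an identity.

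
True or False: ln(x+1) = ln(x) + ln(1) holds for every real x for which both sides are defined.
False.

Claim: ln(x+1) = ln(x) + ln(1).
Test a specific point where both sides are defined: x = 3/2.
LHS = ln(x+1) ≈ 0.9163
RHS = ln(x) + ln(1) ≈ 0.4055
Since 0.9163 ≠ 0.4055, the equation fails at this point, so it cannot hold for every real x for which both sides are defined.
ln(1) = 0, so the right side is just ln(x), which differs from ln(x+1).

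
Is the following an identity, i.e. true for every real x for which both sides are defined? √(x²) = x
No, this is NOT an identity.

Claim: √(x²) = x.
Test a specific point where both sides are defined: x = -3.
LHS = √(x²) ≈ 3.0000
RHS = x ≈ -3.0000
Since 3.0000 ≠ -3.0000, the equation fails at this point, so it cannot hold for every real x for which both sides are defined.
√(x²) = |x|, which differs from x whenever x < 0 (both sides are defined for every real x).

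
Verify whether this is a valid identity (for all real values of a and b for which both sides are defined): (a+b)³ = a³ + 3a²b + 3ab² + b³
Yes, this is an identity.

Claim: (a+b)³ = a³ + 3a²b + 3ab² + b³.
Reasoning: (a+b)³ = (a+b)(a+b)² = (a+b)(a² + 2ab + b²) = a³ + 2a²b + ab² + a²b + 2ab² + b³ = a³ + 3a²b + 3ab² + b³.
So the two sides agree for all real values of a and b for which both sides are defined.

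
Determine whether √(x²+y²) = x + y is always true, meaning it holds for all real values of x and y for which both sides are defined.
No, this is NOT an identity.

Claim: √(x²+y²) = x + y.
Test a specific point where both sides are defined: x = 1/2, y = 3/2.
LHS = √(x²+y²) ≈ 1.5811
RHS = x + y ≈ 2.0000
Since 1.5811 ≠ 2.0000, the equation fails at this point, so it cannot hold for all real values of x and y for which both sides are defined.
(x+y)² = x² + 2xy + y², not x² + y², so the square root does not split this way.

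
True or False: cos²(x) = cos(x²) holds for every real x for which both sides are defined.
Claim: cos²(x) = cos(x²).
Test a specific point where both sides are defined: x = π/4.
LHS = cos²(x) ≈ 0.5000
RHS = cos(x²) ≈ 0.8157
Since 0.5000 ≠ 0.8157, the equation fails at this point, so it cannot hold for every real x for which both sides are defined.
cos²(x) means (cos x)², squaring the output; cos(x²) squares the input. These are different functions.

Conclusion: False.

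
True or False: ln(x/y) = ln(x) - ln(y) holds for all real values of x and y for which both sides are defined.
Claim: ln(x/y) = ln(x) - ln(y).
Reasoning: Both sides are simultaneously defined only when x, y > 0. Write x = e^p, y = e^q. Then x/y = e^(p-q), so ln(x/y) = p - q = ln(x) - ln(y).
So the two sides agree for all real values of x and y for which both sides are defined.

Conclusion: True.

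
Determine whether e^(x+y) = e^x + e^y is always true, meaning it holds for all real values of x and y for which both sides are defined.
No, this is NOT an identity.

Claim: e^(x+y) = e^x + e^y.
Test a specific point where both sides are defined: x = 2, y = 3/2.
LHS = e^(x+y) ≈ 33.1155
RHS = e^x + e^y ≈ 11.8707
Since 33.1155 ≠ 11.8707, the equation fails at this point, so it cannot hold for all real values of x and y for which both sides are defined.
The correct rule is e^(x+y) = e^x · e^y (a product, not a sum).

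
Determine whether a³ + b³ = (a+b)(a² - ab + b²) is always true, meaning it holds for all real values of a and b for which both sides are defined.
Yes, this is an identity.

Claim: a³ + b³ = (a+b)(a² - ab + b²).
Reasoning: Expand the right side: (a+b)(a² - ab + b²) = a³ - a²b + ab² + a²b - ab² + b³ = a³ + b³ (the middle terms cancel in pairs).
So the two sides agree for all real values of a and b for which both sides are defined.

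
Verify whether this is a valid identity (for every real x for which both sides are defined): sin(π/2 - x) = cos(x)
Claim: sin(π/2 - x) = cos(x).
Reasoning: Use sin(u - v) = sin(u)cos(v) - cos(u)sin(v) with u = π/2, v = x: sin(π/2)cos(x) - cos(π/2)sin(x) = 1·cos(x) - 0·sin(x) = cos(x).
So the two sides agree for every real x for which both sides are defined.

Conclusion: Yes, this is an identity.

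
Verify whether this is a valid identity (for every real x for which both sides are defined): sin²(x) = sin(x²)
No, this is NOT an identity.

Claim: sin²(x) = sin(x²).
Test a specific point where both sides are defined: x = π/3.
LHS = sin²(x) ≈ 0.7500
RHS = sin(x²) ≈ 0.8897
Since 0.7500 ≠ 0.8897, the equation fails at this point, so it cannot hold for every real x for which both sides are defined.
sin²(x) means (sin x)², squaring the output; sin(x²) squares the input. These are different functions.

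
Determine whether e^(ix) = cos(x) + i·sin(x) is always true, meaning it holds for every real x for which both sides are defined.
Claim: e^(ix) = cos(x) + i·sin(x).
Reasoning: Euler's formula. Expand e^(ix) = Σ (ix)^k / k!. Since i² = -1, the even-k terms are Σ (-1)^m x^(2m)/(2m)! = cos(x) and the odd-k terms are i · Σ (-1)^m x^(2m+1)/(2m+1)! = i·sin(x).
So the two sides agree for every real x for which both sides are defined.

Conclusion: Yes, this is an identity.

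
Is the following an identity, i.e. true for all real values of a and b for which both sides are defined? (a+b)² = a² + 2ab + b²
Yes, this is an identity.

Claim: (a+b)² = a² + 2ab + b².
Reasoning: Expand: (a+b)² = (a+b)(a+b) = a·a + a·b + b·a + b·b = a² + 2ab + b².
So the two sides agree for all real values of a and b for which both sides are defined.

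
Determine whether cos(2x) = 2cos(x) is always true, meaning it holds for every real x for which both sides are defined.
Claim: cos(2x) = 2cos(x).
Test a specific point where both sides are defined: x = -π/2.
LHS = cos(2x) ≈ -1.0000
RHS = 2cos(x) ≈ 0.0000
Since -1.0000 ≠ 0.0000, the equation fails at this point, so it cannot hold for every real x for which both sides are defined.
The correct double-angle formula is cos(2x) = cos²x - sin²x.

Conclusion: No, this is NOT an identity.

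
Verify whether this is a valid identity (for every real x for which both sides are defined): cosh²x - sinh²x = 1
Claim: cosh²x - sinh²x = 1.
Reasoning: With cosh(x) = (e^x + e^-x)/2 and sinh(x) = (e^x - e^-x)/2: cosh²x = (e^(2x) + 2 + e^(-2x))/4 and sinh²x = (e^(2x) - 2 + e^(-2x))/4. Subtracting leaves 4/4 = 1.
So the two sides agree for every real x for which both sides are defined.

Conclusion: Yes, this is an identity.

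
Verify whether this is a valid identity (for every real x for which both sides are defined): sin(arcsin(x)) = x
Claim: sin(arcsin(x)) = x.
Reasoning: For -1 ≤ x ≤ 1 (where arcsin is defined), arcsin(x) is by definition an angle whose sine equals x. Taking the sine of that angle returns x. (Note the other order, arcsin(sin x) = x, is NOT an identity.)
So the two sides agree for every real x for which both sides are defined.

Conclusion: Yes, this is an identity.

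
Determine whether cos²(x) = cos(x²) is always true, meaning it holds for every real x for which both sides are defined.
No, this is NOT an identity.

Claim: cos²(x) = cos(x²).
Test a specific point where both sides are defined: x = 3π/4.
LHS = cos²(x) ≈ 0.5000
RHS = cos(x²) ≈ 0.7442
Since 0.5000 ≠ 0.7442, the equation fails at this point, so it cannot hold for every real x for which both sides are defined.
cos²(x) means (cos x)², squaring the output; cos(x²) squares the input. These are different functions.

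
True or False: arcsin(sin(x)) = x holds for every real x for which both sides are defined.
Claim: arcsin(sin(x)) = x.
Test a specific point where both sides are defined: x = π.
LHS = arcsin(sin(x)) ≈ 0.0000
RHS = x ≈ 3.1416
Since 0.0000 ≠ 3.1416, the equation fails at this point, so it cannot hold for every real x for which both sides are defined.
arcsin only returns values in [-π/2, π/2], so arcsin(sin(x)) = x holds only for x in that interval, not for all real x.

Conclusion: False.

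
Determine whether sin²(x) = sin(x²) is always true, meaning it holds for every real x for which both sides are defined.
No, this is NOT an identity.

Claim: sin²(x) = sin(x²).
Test a specific point where both sides are defined: x = π/4.
LHS = sin²(x) ≈ 0.5000
RHS = sin(x²) ≈ 0.5785
Since 0.5000 ≠ 0.5785, the equation fails at this point, so it cannot hold for every real x for which both sides are defined.
sin²(x) means (sin x)², squaring the output; sin(x²) squares the input. These are different functions.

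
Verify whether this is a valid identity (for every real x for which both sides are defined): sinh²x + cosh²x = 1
Claim: sinh²x + cosh²x = 1.
Test a specific point where both sides are defined: x = 1.
LHS = sinh²x + cosh²x ≈ 3.7622
RHS = 1 ≈ 1.0000
Since 3.7622 ≠ 1.0000, the equation fails at this point, so it cannot hold for every real x for which both sides are defined.
The correct hyperbolic identity is cosh²x - sinh²x = 1 (a difference); the sum sinh²x + cosh²x equals cosh(2x).

Conclusion: No, this is NOT an identity.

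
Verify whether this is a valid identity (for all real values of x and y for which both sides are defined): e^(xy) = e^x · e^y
Claim: e^(xy) = e^x · e^y.
Test a specific point where both sides are defined: x = 1/2, y = 1/2.
LHS = e^(xy) ≈ 1.2840
RHS = e^x · e^y ≈ 2.7183
Since 1.2840 ≠ 2.7183, the equation fails at this point, so it cannot hold for all real values of x and y for which both sides are defined.
e^x · e^y = e^(x+y), not e^(xy).

Conclusion: No, this is NOT an identity.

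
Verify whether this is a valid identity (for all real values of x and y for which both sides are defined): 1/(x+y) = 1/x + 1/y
Claim: 1/(x+y) = 1/x + 1/y.
Test a specific point where both sides are defined: x = 1, y = -3.
LHS = 1/(x+y) ≈ -0.5000
RHS = 1/x + 1/y ≈ 0.6667
Since -0.5000 ≠ 0.6667, the equation fails at this point, so it cannot hold for all real values of x and y for which both sides are defined.
1/x + 1/y = (x+y)/(xy), which is not 1/(x+y).

Conclusion: No, this is NOT an identity.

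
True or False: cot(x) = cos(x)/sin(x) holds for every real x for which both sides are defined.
Claim: cot(x) = cos(x)/sin(x).
Reasoning: cot(x) is defined as 1/tan(x) = 1/(sin(x)/cos(x)) = cos(x)/sin(x), wherever sin(x) ≠ 0.
So the two sides agree for every real x for which both sides are defined.

Conclusion: True.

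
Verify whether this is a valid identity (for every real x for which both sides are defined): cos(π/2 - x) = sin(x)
Yes, this is an identity.

Claim: cos(π/2 - x) = sin(x).
Reasoning: Use cos(u - v) = cos(u)cos(v) + sin(u)sin(v) with u = π/2, v = x: cos(π/2)cos(x) + sin(π/2)sin(x) = 0·cos(x) + 1·sin(x) = sin(x).
So the two sides agree for every real x for which both sides are defined.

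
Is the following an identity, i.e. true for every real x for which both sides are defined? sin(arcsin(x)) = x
Claim: sin(arcsin(x)) = x.
Reasoning: For -1 ≤ x ≤ 1 (where arcsin is defined), arcsin(x) is by definition an angle whose sine equals x. Taking the sine of that angle returns x. (Note the other order, arcsin(sin x) = x, is NOT an identity.)
So the two sides agree for every real x for which both sides are defined.

Conclusion: Yes, this is an identity.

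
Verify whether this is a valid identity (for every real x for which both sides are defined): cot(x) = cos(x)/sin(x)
Yes, this is an identity.

Claim: cot(x) = cos(x)/sin(x).
Reasoning: cot(x) is defined as 1/tan(x) = 1/(sin(x)/cos(x)) = cos(x)/sin(x), wherever sin(x) ≠ 0.
So the two sides agree for every real x for which both sides are defined.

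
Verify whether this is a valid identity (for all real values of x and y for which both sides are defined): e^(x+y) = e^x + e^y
No, this is NOT an identity.

Claim: e^(x+y) = e^x + e^y.
Test a specific point where both sides are defined: x = 3, y = 3/2.
LHS = e^(x+y) ≈ 90.0171
RHS = e^x + e^y ≈ 24.5672
Since 90.0171 ≠ 24.5672, the equation fails at this point, so it cannot hold for all real values of x and y for which both sides are defined.
The correct rule is e^(x+y) = e^x · e^y (a product, not a sum).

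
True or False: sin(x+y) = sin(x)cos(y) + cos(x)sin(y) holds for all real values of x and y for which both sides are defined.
Claim: sin(x+y) = sin(x)cos(y) + cos(x)sin(y).
Reasoning: By Euler's formula e^(i(x+y)) = e^(ix)·e^(iy) = (cos x + i·sin x)(cos y + i·sin y). The imaginary part of the left side is sin(x+y); the imaginary part of the product is sin(x)cos(y) + cos(x)sin(y).
So the two sides agree for all real values of x and y for which both sides are defined.

Conclusion: True.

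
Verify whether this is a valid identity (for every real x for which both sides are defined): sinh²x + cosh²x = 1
No, this is NOT an identity.

Claim: sinh²x + cosh²x = 1.
Test a specific point where both sides are defined: x = -3.
LHS = sinh²x + cosh²x ≈ 201.7156
RHS = 1 ≈ 1.0000
Since 201.7156 ≠ 1.0000, the equation fails at this point, so it cannot hold for every real x for which both sides are defined.
The correct hyperbolic identity is cosh²x - sinh²x = 1 (a difference); the sum sinh²x + cosh²x equals cosh(2x).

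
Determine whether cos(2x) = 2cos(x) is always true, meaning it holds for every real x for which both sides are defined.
No, this is NOT an identity.

Claim: cos(2x) = 2cos(x).
Test a specific point where both sides are defined: x = π/3.
LHS = cos(2x) ≈ -0.5000
RHS = 2cos(x) ≈ 1.0000
Since -0.5000 ≠ 1.0000, the equation fails at this point, so it cannot hold for every real x for which both sides are defined.
The correct double-angle formula is cos(2x) = cos²x - sin²x.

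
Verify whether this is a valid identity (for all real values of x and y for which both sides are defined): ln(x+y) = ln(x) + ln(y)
No, this is NOT an identity.

Claim: ln(x+y) = ln(x) + ln(y).
Test a specific point where both sides are defined: x = 3, y = 5.
LHS = ln(x+y) ≈ 2.0794
RHS = ln(x) + ln(y) ≈ 2.7081
Since 2.0794 ≠ 2.7081, the equation fails at this point, so it cannot hold for all real values of x and y for which both sides are defined.
ln(x) + ln(y) = ln(xy), not ln(x+y).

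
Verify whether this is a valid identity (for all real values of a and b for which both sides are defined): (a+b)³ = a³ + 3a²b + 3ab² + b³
Claim: (a+b)³ = a³ + 3a²b + 3ab² + b³.
Reasoning: (a+b)³ = (a+b)(a+b)² = (a+b)(a² + 2ab + b²) = a³ + 2a²b + ab² + a²b + 2ab² + b³ = a³ + 3a²b + 3ab² + b³.
So the two sides agree for all real values of a and b for which both sides are defined.

Conclusion: Yes, this is an identity.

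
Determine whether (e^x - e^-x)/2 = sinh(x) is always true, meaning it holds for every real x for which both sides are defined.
Claim: (e^x - e^-x)/2 = sinh(x).
Reasoning: This is exactly the definition of the hyperbolic sine: sinh(x) := (e^x - e^-x)/2.
So the two sides agree for every real x for which both sides are defined.

Conclusion: Yes, this is an identity.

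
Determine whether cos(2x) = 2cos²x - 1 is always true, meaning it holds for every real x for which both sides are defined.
Yes, this is an identity.

Claim: cos(2x) = 2cos²x - 1.
Reasoning: cos(2x) = cos²x - sin²x. Replace sin²x by 1 - cos²x: cos²x - (1 - cos²x) = 2cos²x - 1.
So the two sides agree for every real x for which both sides are defined.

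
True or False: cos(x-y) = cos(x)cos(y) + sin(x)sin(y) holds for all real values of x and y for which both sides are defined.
True.

Claim: cos(x-y) = cos(x)cos(y) + sin(x)sin(y).
Reasoning: Replace y by -y in cos(x+y) = cos(x)cos(y) - sin(x)sin(y) and use cos(-y) = cos(y), sin(-y) = -sin(y): cos(x-y) = cos(x)cos(y) + sin(x)sin(y).
So the two sides agree for all real values of x and y for which both sides are defined.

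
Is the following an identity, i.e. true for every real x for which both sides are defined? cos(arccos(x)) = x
Yes, this is an identity.

Claim: cos(arccos(x)) = x.
Reasoning: For -1 ≤ x ≤ 1 (where arccos is defined), arccos(x) is by definition an angle whose cosine equals x. Taking the cosine of that angle returns x. (Note the other order, arccos(cos x) = x, is NOT an identity.)
So the two sides agree for every real x for which both sides are defined.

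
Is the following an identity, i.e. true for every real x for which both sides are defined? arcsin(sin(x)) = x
Claim: arcsin(sin(x)) = x.
Test a specific point where both sides are defined: x = 3π/4.
LHS = arcsin(sin(x)) ≈ 0.7854
RHS = x ≈ 2.3562
Since 0.7854 ≠ 2.3562, the equation fails at this point, so it cannot hold for every real x for which both sides are defined.
arcsin only returns values in [-π/2, π/2], so arcsin(sin(x)) = x holds only for x in that interval, not for all real x.

Conclusion: No, this is NOT an identity.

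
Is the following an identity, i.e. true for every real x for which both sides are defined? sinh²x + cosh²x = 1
No, this is NOT an identity.

Claim: sinh²x + cosh²x = 1.
Test a specific point where both sides are defined: x = 1/2.
LHS = sinh²x + cosh²x ≈ 1.5431
RHS = 1 ≈ 1.0000
Since 1.5431 ≠ 1.0000, the equation fails at this point, so it cannot hold for every real x for which both sides are defined.
The correct hyperbolic identity is cosh²x - sinh²x = 1 (a difference); the sum sinh²x + cosh²x equals cosh(2x).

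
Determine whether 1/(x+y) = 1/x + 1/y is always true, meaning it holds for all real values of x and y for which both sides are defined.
Claim: 1/(x+y) = 1/x + 1/y.
Test a specific point where both sides are defined: x = 1, y = 5.
LHS = 1/(x+y) ≈ 0.1667
RHS = 1/x + 1/y ≈ 1.2000
Since 0.1667 ≠ 1.2000, the equation fails at this point, so it cannot hold for all real values of x and y for which both sides are defined.
1/x + 1/y = (x+y)/(xy), which is not 1/(x+y).

Conclusion: No, this is NOT an identity.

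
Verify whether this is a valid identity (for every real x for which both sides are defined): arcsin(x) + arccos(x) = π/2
Claim: arcsin(x) + arccos(x) = π/2.
Reasoning: Both sides are defined for -1 ≤ x ≤ 1. Let θ = arcsin(x), so sin θ = x and θ ∈ [-π/2, π/2]. Then cos(π/2 - θ) = sin θ = x and π/2 - θ ∈ [0, π], which is exactly the range of arccos, so arccos(x) = π/2 - θ. Adding: arcsin(x) + arccos(x) = θ + (π/2 - θ) = π/2.
So the two sides agree for every real x for which both sides are defined.

Conclusion: Yes, this is an identity.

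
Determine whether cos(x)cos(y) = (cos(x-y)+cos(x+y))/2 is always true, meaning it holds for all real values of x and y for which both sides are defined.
Claim: cos(x)cos(y) = (cos(x-y)+cos(x+y))/2.
Reasoning: cos(x-y) = cos(x)cos(y) + sin(x)sin(y) and cos(x+y) = cos(x)cos(y) - sin(x)sin(y). Adding, cos(x-y) + cos(x+y) = 2cos(x)cos(y); divide by 2.
So the two sides agree for all real values of x and y for which both sides are defined.

Conclusion: Yes, this is an identity.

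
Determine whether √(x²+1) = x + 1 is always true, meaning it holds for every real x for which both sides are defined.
No, this is NOT an identity.

Claim: √(x²+1) = x + 1.
Test a specific point where both sides are defined: x = -3.
LHS = √(x²+1) ≈ 3.1623
RHS = x + 1 ≈ -2.0000
Since 3.1623 ≠ -2.0000, the equation fails at this point, so it cannot hold for every real x for which both sides are defined.
(x+1)² = x² + 2x + 1 ≠ x² + 1 unless x = 0.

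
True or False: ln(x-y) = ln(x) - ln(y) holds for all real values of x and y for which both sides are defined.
False.

Claim: ln(x-y) = ln(x) - ln(y).
Test a specific point where both sides are defined: x = 2, y = 3/2.
LHS = ln(x-y) ≈ -0.6931
RHS = ln(x) - ln(y) ≈ 0.2877
Since -0.6931 ≠ 0.2877, the equation fails at this point, so it cannot hold for all real values of x and y for which both sides are defined.
ln(x) - ln(y) = ln(x/y), not ln(x-y).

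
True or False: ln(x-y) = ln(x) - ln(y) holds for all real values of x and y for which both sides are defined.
Claim: ln(x-y) = ln(x) - ln(y).
Test a specific point where both sides are defined: x = 1, y = 1/2.
LHS = ln(x-y) ≈ -0.6931
RHS = ln(x) - ln(y) ≈ 0.6931
Since -0.6931 ≠ 0.6931, the equation fails at this point, so it cannot hold for all real values of x and y for which both sides are defined.
ln(x) - ln(y) = ln(x/y), not ln(x-y).

Conclusion: False.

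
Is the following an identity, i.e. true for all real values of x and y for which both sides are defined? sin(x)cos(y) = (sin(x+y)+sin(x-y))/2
Claim: sin(x)cos(y) = (sin(x+y)+sin(x-y))/2.
Reasoning: sin(x+y) = sin(x)cos(y) + cos(x)sin(y) and sin(x-y) = sin(x)cos(y) - cos(x)sin(y). Adding, sin(x+y) + sin(x-y) = 2sin(x)cos(y); divide by 2.
So the two sides agree for all real values of x and y for which both sides are defined.

Conclusion: Yes, this is an identity.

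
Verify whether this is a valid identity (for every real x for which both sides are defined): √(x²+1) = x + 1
No, this is NOT an identity.

Claim: √(x²+1) = x + 1.
Test a specific point where both sides are defined: x = 3.
LHS = √(x²+1) ≈ 3.1623
RHS = x + 1 ≈ 4.0000
Since 3.1623 ≠ 4.0000, the equation fails at this point, so it cannot hold for every real x for which both sides are defined.
(x+1)² = x² + 2x + 1 ≠ x² + 1 unless x = 0.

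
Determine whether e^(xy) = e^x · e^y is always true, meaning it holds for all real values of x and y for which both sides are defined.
Claim: e^(xy) = e^x · e^y.
Test a specific point where both sides are defined: x = 2, y = 4.
LHS = e^(xy) ≈ 2980.9580
RHS = e^x · e^y ≈ 403.4288
Since 2980.9580 ≠ 403.4288, the equation fails at this point, so it cannot hold for all real values of x and y for which both sides are defined.
e^x · e^y = e^(x+y), not e^(xy).

Conclusion: No, this is NOT an identity.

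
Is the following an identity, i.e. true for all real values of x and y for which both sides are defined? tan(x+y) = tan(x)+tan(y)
Claim: tan(x+y) = tan(x)+tan(y).
Test a specific point where both sides are defined: x = 2π/3, y = -π/4.
LHS = tan(x+y) ≈ 3.7321
RHS = tan(x)+tan(y) ≈ -2.7321
Since 3.7321 ≠ -2.7321, the equation fails at this point, so it cannot hold for all real values of x and y for which both sides are defined.
The correct formula is tan(x+y) = (tan(x) + tan(y))/(1 - tan(x)tan(y)).

Conclusion: No, this is NOT an identity.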